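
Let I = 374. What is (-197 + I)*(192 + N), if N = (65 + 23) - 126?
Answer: 27258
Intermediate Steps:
N = -38 (N = 88 - 126 = -38)
(-197 + I)*(192 + N) = (-197 + 374)*(192 - 38) = 177*154 = 27258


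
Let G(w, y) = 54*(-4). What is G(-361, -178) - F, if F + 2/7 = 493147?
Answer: -3453539/7 ≈ -4.9336e+5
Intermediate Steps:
F = 3452027/7 (F = -2/7 + 493147 = 3452027/7 ≈ 4.9315e+5)
G(w, y) = -216
G(-361, -178) - F = -216 - 1*3452027/7 = -216 - 3452027/7 = -3453539/7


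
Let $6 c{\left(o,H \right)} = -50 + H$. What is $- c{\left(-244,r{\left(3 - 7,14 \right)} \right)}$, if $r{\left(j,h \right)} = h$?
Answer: $6$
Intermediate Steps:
$c{\left(o,H \right)} = - \frac{25}{3} + \frac{H}{6}$ ($c{\left(o,H \right)} = \frac{-50 + H}{6} = - \frac{25}{3} + \frac{H}{6}$)
$- c{\left(-244,r{\left(3 - 7,14 \right)} \right)} = - (- \frac{25}{3} + \frac{1}{6} \cdot 14) = - (- \frac{25}{3} + \frac{7}{3}) = \left(-1\right) \left(-6\right) = 6$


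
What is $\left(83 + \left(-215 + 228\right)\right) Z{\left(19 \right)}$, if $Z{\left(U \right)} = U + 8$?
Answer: $2592$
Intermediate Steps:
$Z{\left(U \right)} = 8 + U$
$\left(83 + \left(-215 + 228\right)\right) Z{\left(19 \right)} = \left(83 + \left(-215 + 228\right)\right) \left(8 + 19\right) = \left(83 + 13\right) 27 = 96 \cdot 27 = 2592$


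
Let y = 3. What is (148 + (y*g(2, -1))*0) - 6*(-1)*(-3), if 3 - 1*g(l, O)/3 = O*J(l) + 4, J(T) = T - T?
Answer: 130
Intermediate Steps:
J(T) = 0
g(l, O) = -3 (g(l, O) = 9 - 3*(O*0 + 4) = 9 - 3*(0 + 4) = 9 - 3*4 = 9 - 12 = -3)
(148 + (y*g(2, -1))*0) - 6*(-1)*(-3) = (148 + (3*(-3))*0) - 6*(-1)*(-3) = (148 - 9*0) + 6*(-3) = (148 + 0) - 18 = 148 - 18 = 130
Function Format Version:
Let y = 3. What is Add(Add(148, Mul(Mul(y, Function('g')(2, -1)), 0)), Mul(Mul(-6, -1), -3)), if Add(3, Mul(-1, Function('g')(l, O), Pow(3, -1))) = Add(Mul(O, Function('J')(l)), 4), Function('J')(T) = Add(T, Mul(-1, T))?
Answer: 130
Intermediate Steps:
Function('J')(T) = 0
Function('g')(l, O) = -3 (Function('g')(l, O) = Add(9, Mul(-3, Add(Mul(O, 0), 4))) = Add(9, Mul(-3, Add(0, 4))) = Add(9, Mul(-3, 4)) = Add(9, -12) = -3)
Add(Add(148, Mul(Mul(y, Function('g')(2, -1)), 0)), Mul(Mul(-6, -1), -3)) = Add(Add(148, Mul(Mul(3, -3), 0)), Mul(Mul(-6, -1), -3)) = Add(Add(148, Mul(-9, 0)), Mul(6, -3)) = Add(Add(148, 0), -18) = Add(148, -18) = 130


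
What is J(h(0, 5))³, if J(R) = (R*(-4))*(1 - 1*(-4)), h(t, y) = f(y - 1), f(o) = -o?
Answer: 512000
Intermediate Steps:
h(t, y) = 1 - y (h(t, y) = -(y - 1) = -(-1 + y) = 1 - y)
J(R) = -20*R (J(R) = (-4*R)*(1 + 4) = -4*R*5 = -20*R)
J(h(0, 5))³ = (-20*(1 - 1*5))³ = (-20*(1 - 5))³ = (-20*(-4))³ = 80³ = 512000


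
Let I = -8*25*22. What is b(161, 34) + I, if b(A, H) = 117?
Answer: -4283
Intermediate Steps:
I = -4400 (I = -200*22 = -4400)
b(161, 34) + I = 117 - 4400 = -4283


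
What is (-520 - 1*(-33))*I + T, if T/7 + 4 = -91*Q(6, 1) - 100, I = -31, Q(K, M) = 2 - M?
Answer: 13732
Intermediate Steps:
T = -1365 (T = -28 + 7*(-91*(2 - 1*1) - 100) = -28 + 7*(-91*(2 - 1) - 100) = -28 + 7*(-91*1 - 100) = -28 + 7*(-91 - 100) = -28 + 7*(-191) = -28 - 1337 = -1365)
(-520 - 1*(-33))*I + T = (-520 - 1*(-33))*(-31) - 1365 = (-520 + 33)*(-31) - 1365 = -487*(-31) - 1365 = 15097 - 1365 = 13732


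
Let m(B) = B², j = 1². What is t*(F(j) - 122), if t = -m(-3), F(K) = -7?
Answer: 1161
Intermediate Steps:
j = 1
t = -9 (t = -1*(-3)² = -1*9 = -9)
t*(F(j) - 122) = -9*(-7 - 122) = -9*(-129) = 1161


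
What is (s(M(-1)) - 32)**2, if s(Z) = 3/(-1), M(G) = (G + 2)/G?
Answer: 1225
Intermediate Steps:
M(G) = (2 + G)/G
s(Z) = -3 (s(Z) = 3*(-1) = -3)
(s(M(-1)) - 32)**2 = (-3 - 32)**2 = (-35)**2 = 1225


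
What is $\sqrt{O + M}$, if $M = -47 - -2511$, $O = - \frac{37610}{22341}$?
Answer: $\frac{\sqrt{1228992127374}}{22341} \approx 49.622$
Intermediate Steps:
$O = - \frac{37610}{22341}$ ($O = \left(-37610\right) \frac{1}{22341} = - \frac{37610}{22341} \approx -1.6835$)
$M = 2464$ ($M = -47 + 2511 = 2464$)
$\sqrt{O + M} = \sqrt{- \frac{37610}{22341} + 2464} = \sqrt{\frac{55010614}{22341}} = \frac{\sqrt{1228992127374}}{22341}$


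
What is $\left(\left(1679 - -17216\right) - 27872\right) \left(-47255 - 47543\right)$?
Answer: $851001646$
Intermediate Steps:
$\left(\left(1679 - -17216\right) - 27872\right) \left(-47255 - 47543\right) = \left(\left(1679 + 17216\right) - 27872\right) \left(-94798\right) = \left(18895 - 27872\right) \left(-94798\right) = \left(-8977\right) \left(-94798\right) = 851001646$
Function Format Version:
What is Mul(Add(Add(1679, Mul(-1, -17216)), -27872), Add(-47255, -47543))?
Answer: 851001646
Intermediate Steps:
Mul(Add(Add(1679, Mul(-1, -17216)), -27872), Add(-47255, -47543)) = Mul(Add(Add(1679, 17216), -27872), -94798) = Mul(Add(18895, -27872), -94798) = Mul(-8977, -94798) = 851001646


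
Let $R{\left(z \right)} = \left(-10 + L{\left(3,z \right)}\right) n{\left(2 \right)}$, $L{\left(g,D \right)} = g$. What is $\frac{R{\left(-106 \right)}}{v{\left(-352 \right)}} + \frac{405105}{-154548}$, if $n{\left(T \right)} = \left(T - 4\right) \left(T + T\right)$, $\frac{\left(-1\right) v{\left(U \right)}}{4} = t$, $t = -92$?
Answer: $- \frac{2925499}{1184868} \approx -2.4691$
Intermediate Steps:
$v{\left(U \right)} = 368$ ($v{\left(U \right)} = \left(-4\right) \left(-92\right) = 368$)
$n{\left(T \right)} = 2 T \left(-4 + T\right)$ ($n{\left(T \right)} = \left(-4 + T\right) 2 T = 2 T \left(-4 + T\right)$)
$R{\left(z \right)} = 56$ ($R{\left(z \right)} = \left(-10 + 3\right) 2 \cdot 2 \left(-4 + 2\right) = - 7 \cdot 2 \cdot 2 \left(-2\right) = \left(-7\right) \left(-8\right) = 56$)
$\frac{R{\left(-106 \right)}}{v{\left(-352 \right)}} + \frac{405105}{-154548} = \frac{56}{368} + \frac{405105}{-154548} = 56 \cdot \frac{1}{368} + 405105 \left(- \frac{1}{154548}\right) = \frac{7}{46} - \frac{135035}{51516} = - \frac{2925499}{1184868}$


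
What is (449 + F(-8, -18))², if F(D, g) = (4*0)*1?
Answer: 201601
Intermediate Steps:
F(D, g) = 0 (F(D, g) = 0*1 = 0)
(449 + F(-8, -18))² = (449 + 0)² = 449² = 201601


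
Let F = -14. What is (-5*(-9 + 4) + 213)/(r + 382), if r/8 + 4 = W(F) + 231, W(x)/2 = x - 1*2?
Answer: 119/971 ≈ 0.12255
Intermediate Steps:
W(x) = -4 + 2*x (W(x) = 2*(x - 1*2) = 2*(x - 2) = 2*(-2 + x) = -4 + 2*x)
r = 1560 (r = -32 + 8*((-4 + 2*(-14)) + 231) = -32 + 8*((-4 - 28) + 231) = -32 + 8*(-32 + 231) = -32 + 8*199 = -32 + 1592 = 1560)
(-5*(-9 + 4) + 213)/(r + 382) = (-5*(-9 + 4) + 213)/(1560 + 382) = (-5*(-5) + 213)/1942 = (25 + 213)*(1/1942) = 238*(1/1942) = 119/971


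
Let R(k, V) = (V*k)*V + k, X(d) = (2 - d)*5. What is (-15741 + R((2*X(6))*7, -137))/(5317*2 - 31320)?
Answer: 5271341/20686 ≈ 254.83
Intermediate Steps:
X(d) = 10 - 5*d
R(k, V) = k + k*V² (R(k, V) = k*V² + k = k + k*V²)
(-15741 + R((2*X(6))*7, -137))/(5317*2 - 31320) = (-15741 + ((2*(10 - 5*6))*7)*(1 + (-137)²))/(5317*2 - 31320) = (-15741 + ((2*(10 - 30))*7)*(1 + 18769))/(10634 - 31320) = (-15741 + ((2*(-20))*7)*18770)/(-20686) = (-15741 - 40*7*18770)*(-1/20686) = (-15741 - 280*18770)*(-1/20686) = (-15741 - 5255600)*(-1/20686) = -5271341*(-1/20686) = 5271341/20686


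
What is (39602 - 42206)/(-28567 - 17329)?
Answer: 651/11474 ≈ 0.056737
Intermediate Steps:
(39602 - 42206)/(-28567 - 17329) = -2604/(-45896) = -2604*(-1/45896) = 651/11474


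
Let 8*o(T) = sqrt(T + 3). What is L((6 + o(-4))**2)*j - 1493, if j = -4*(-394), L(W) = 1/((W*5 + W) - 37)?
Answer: -48769120317/32858569 - 14524416*I/32858569 ≈ -1484.2 - 0.44203*I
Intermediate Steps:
o(T) = sqrt(3 + T)/8 (o(T) = sqrt(T + 3)/8 = sqrt(3 + T)/8)
L(W) = 1/(-37 + 6*W) (L(W) = 1/((5*W + W) - 37) = 1/(6*W - 37) = 1/(-37 + 6*W))
j = 1576
L((6 + o(-4))**2)*j - 1493 = 1576/(-37 + 6*(6 + sqrt(3 - 4)/8)**2) - 1493 = 1576/(-37 + 6*(6 + sqrt(-1)/8)**2) - 1493 = 1576/(-37 + 6*(6 + I/8)**2) - 1493 = -1493 + 1576/(-37 + 6*(6 + I/8)**2)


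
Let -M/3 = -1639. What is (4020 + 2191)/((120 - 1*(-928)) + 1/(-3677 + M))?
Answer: 7701640/1299521 ≈ 5.9265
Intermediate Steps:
M = 4917 (M = -3*(-1639) = 4917)
(4020 + 2191)/((120 - 1*(-928)) + 1/(-3677 + M)) = (4020 + 2191)/((120 - 1*(-928)) + 1/(-3677 + 4917)) = 6211/((120 + 928) + 1/1240) = 6211/(1048 + 1/1240) = 6211/(1299521/1240) = 6211*(1240/1299521) = 7701640/1299521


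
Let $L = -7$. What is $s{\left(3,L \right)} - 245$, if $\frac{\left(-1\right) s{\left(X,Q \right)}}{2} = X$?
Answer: $-251$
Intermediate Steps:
$s{\left(X,Q \right)} = - 2 X$
$s{\left(3,L \right)} - 245 = \left(-2\right) 3 - 245 = -6 - 245 = -251$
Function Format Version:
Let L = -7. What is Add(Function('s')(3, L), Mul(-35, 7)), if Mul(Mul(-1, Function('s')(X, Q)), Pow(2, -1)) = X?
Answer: -251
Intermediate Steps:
Function('s')(X, Q) = Mul(-2, X)
Add(Function('s')(3, L), Mul(-35, 7)) = Add(Mul(-2, 3), Mul(-35, 7)) = Add(-6, -245) = -251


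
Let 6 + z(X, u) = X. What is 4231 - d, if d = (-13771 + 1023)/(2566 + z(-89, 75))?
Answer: 10467549/2471 ≈ 4236.2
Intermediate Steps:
z(X, u) = -6 + X
d = -12748/2471 (d = (-13771 + 1023)/(2566 + (-6 - 89)) = -12748/(2566 - 95) = -12748/2471 ≈ -5.1590)
4231 - d = 4231 - 1*(-12748/2471) = 4231 + 12748/2471 = 10467549/2471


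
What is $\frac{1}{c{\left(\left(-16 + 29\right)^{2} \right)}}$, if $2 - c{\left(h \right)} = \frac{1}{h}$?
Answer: $\frac{169}{337} \approx 0.50148$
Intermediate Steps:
$c{\left(h \right)} = 2 - \frac{1}{h}$
$\frac{1}{c{\left(\left(-16 + 29\right)^{2} \right)}} = \frac{1}{2 - \frac{1}{\left(-16 + 29\right)^{2}}} = \frac{1}{2 - \frac{1}{13^{2}}} = \frac{1}{2 - \frac{1}{169}} = \frac{1}{\frac{337}{169}} = \frac{169}{337}$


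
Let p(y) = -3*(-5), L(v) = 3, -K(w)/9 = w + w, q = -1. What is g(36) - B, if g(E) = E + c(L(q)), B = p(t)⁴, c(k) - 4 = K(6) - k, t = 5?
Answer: -50696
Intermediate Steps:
K(w) = -18*w (K(w) = -9*(w + w) = -18*w)
p(y) = 15
c(k) = -104 - k (c(k) = 4 + (-18*6 - k) = 4 + (-108 - k) = -104 - k)
B = 50625 (B = 15⁴ = 50625)
g(E) = -107 + E (g(E) = E + (-104 - 1*3) = E + (-104 - 3) = E - 107 = -107 + E)
g(36) - B = (-107 + 36) - 1*50625 = -71 - 50625 = -50696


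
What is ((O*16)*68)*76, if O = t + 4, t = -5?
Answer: -82688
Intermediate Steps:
O = -1 (O = -5 + 4 = -1)
((O*16)*68)*76 = (-1*16*68)*76 = -16*68*76 = -1088*76 = -82688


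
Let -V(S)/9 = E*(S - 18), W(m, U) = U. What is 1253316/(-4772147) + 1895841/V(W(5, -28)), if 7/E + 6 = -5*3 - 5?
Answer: -13068425698115/768315667 ≈ -17009.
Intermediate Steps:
E = -7/26 (E = 7/(-6 + (-5*3 - 5)) = 7/(-6 + (-15 - 5)) = 7/(-6 - 20) = 7/(-26) = 7*(-1/26) = -7/26 ≈ -0.26923)
V(S) = -567/13 + 63*S/26 (V(S) = -(-63)*(S - 18)/26 = -(-63)*(-18 + S)/26 = -9*(63/13 - 7*S/26) = -567/13 + 63*S/26)
1253316/(-4772147) + 1895841/V(W(5, -28)) = 1253316/(-4772147) + 1895841/(-567/13 + (63/26)*(-28)) = 1253316*(-1/4772147) + 1895841/(-567/13 - 882/13) = -1253316/4772147 + 1895841/(-1449/13) = -1253316/4772147 + 1895841*(-13/1449) = -1253316/4772147 - 2738437/161 = -13068425698115/768315667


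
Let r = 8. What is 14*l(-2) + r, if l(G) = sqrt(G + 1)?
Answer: 8 + 14*I ≈ 8.0 + 14.0*I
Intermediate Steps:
l(G) = sqrt(1 + G)
14*l(-2) + r = 14*sqrt(1 - 2) + 8 = 14*sqrt(-1) + 8 = 14*I + 8 = 8 + 14*I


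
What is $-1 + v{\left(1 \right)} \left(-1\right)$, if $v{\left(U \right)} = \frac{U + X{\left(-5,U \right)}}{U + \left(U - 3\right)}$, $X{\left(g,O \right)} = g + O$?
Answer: $-4$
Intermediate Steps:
$X{\left(g,O \right)} = O + g$
$v{\left(U \right)} = \frac{-5 + 2 U}{-3 + 2 U}$ ($v{\left(U \right)} = \frac{U + \left(U - 5\right)}{U + \left(U - 3\right)} = \frac{U + \left(-5 + U\right)}{U + \left(U - 3\right)} = \frac{-5 + 2 U}{U + \left(-3 + U\right)} = \frac{-5 + 2 U}{-3 + 2 U}$)
$-1 + v{\left(1 \right)} \left(-1\right) = -1 + \frac{-5 + 2 \cdot 1}{-3 + 2 \cdot 1} \left(-1\right) = -1 + \frac{-5 + 2}{-3 + 2} \left(-1\right) = -1 + \frac{1}{-1} \left(-3\right) \left(-1\right) = -1 + \left(-1\right) \left(-3\right) \left(-1\right) = -1 + 3 \left(-1\right) = -1 - 3 = -4$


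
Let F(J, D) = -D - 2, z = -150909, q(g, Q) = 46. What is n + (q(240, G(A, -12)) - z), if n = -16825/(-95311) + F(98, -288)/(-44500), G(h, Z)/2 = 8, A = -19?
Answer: 320126062838027/2120669750 ≈ 1.5096e+5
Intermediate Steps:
G(h, Z) = 16 (G(h, Z) = 2*8 = 16)
F(J, D) = -2 - D
n = 360726777/2120669750 (n = -16825/(-95311) + (-2 - 1*(-288))/(-44500) = -16825*(-1/95311) + (-2 + 288)*(-1/44500) = 16825/95311 + 286*(-1/44500) = 16825/95311 - 143/22250 = 360726777/2120669750 ≈ 0.17010)
n + (q(240, G(A, -12)) - z) = 360726777/2120669750 + (46 - 1*(-150909)) = 360726777/2120669750 + (46 + 150909) = 360726777/2120669750 + 150955 = 320126062838027/2120669750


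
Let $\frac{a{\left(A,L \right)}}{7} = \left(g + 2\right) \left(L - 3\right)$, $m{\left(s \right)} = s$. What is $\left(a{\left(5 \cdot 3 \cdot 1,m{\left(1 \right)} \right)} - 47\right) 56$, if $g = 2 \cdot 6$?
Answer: $-13608$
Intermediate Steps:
$g = 12$
$a{\left(A,L \right)} = -294 + 98 L$ ($a{\left(A,L \right)} = 7 \left(12 + 2\right) \left(L - 3\right) = 7 \cdot 14 \left(-3 + L\right) = 7 \left(-42 + 14 L\right) = -294 + 98 L$)
$\left(a{\left(5 \cdot 3 \cdot 1,m{\left(1 \right)} \right)} - 47\right) 56 = \left(\left(-294 + 98 \cdot 1\right) - 47\right) 56 = \left(\left(-294 + 98\right) - 47\right) 56 = \left(-196 - 47\right) 56 = \left(-243\right) 56 = -13608$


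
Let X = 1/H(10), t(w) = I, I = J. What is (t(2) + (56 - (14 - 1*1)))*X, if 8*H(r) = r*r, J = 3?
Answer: 92/25 ≈ 3.6800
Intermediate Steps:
I = 3
t(w) = 3
H(r) = r**2/8 (H(r) = (r*r)/8 = r**2/8)
X = 2/25 (X = 1/((1/8)*10**2) = 1/((1/8)*100) = 1/(25/2) = 2/25 ≈ 0.080000)
(t(2) + (56 - (14 - 1*1)))*X = (3 + (56 - (14 - 1*1)))*(2/25) = (3 + (56 - (14 - 1)))*(2/25) = (3 + (56 - 1*13))*(2/25) = (3 + (56 - 13))*(2/25) = (3 + 43)*(2/25) = 46*(2/25) = 92/25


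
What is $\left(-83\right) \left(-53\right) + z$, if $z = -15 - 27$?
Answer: $4357$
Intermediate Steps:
$z = -42$
$\left(-83\right) \left(-53\right) + z = \left(-83\right) \left(-53\right) - 42 = 4399 - 42 = 4357$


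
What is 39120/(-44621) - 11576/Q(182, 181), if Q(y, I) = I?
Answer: -523613416/8076401 ≈ -64.833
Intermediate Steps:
39120/(-44621) - 11576/Q(182, 181) = 39120/(-44621) - 11576/181 = 39120*(-1/44621) - 11576*1/181 = -39120/44621 - 11576/181 = -523613416/8076401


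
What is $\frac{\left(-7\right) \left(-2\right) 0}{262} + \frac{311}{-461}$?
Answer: $- \frac{311}{461} \approx -0.67462$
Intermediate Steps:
$\frac{\left(-7\right) \left(-2\right) 0}{262} + \frac{311}{-461} = 14 \cdot 0 \cdot \frac{1}{262} + 311 \left(- \frac{1}{461}\right) = 0 \cdot \frac{1}{262} - \frac{311}{461} = 0 - \frac{311}{461} = - \frac{311}{461}$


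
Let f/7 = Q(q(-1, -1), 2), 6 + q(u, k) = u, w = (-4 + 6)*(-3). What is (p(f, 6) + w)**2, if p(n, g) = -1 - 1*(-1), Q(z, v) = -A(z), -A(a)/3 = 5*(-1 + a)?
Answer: 36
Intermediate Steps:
A(a) = 15 - 15*a (A(a) = -15*(-1 + a) = -3*(-5 + 5*a) = 15 - 15*a)
w = -6 (w = 2*(-3) = -6)
q(u, k) = -6 + u
Q(z, v) = -15 + 15*z (Q(z, v) = -(15 - 15*z) = -15 + 15*z)
f = -840 (f = 7*(-15 + 15*(-6 - 1)) = 7*(-15 + 15*(-7)) = 7*(-15 - 105) = 7*(-120) = -840)
p(n, g) = 0 (p(n, g) = -1 + 1 = 0)
(p(f, 6) + w)**2 = (0 - 6)**2 = (-6)**2 = 36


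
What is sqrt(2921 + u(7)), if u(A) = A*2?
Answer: sqrt(2935) ≈ 54.176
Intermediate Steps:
u(A) = 2*A
sqrt(2921 + u(7)) = sqrt(2921 + 2*7) = sqrt(2921 + 14) = sqrt(2935)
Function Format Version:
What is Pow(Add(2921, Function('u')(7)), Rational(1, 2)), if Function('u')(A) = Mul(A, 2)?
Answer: Pow(2935, Rational(1, 2)) ≈ 54.176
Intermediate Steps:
Function('u')(A) = Mul(2, A)
Pow(Add(2921, Function('u')(7)), Rational(1, 2)) = Pow(Add(2921, Mul(2, 7)), Rational(1, 2)) = Pow(Add(2921, 14), Rational(1, 2)) = Pow(2935, Rational(1, 2))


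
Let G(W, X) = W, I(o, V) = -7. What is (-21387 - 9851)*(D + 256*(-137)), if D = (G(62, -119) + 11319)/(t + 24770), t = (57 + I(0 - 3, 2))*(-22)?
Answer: 12966001314721/11835 ≈ 1.0956e+9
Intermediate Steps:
t = -1100 (t = (57 - 7)*(-22) = 50*(-22) = -1100)
D = 11381/23670 (D = (62 + 11319)/(-1100 + 24770) = 11381/23670 ≈ 0.48082)
(-21387 - 9851)*(D + 256*(-137)) = (-21387 - 9851)*(11381/23670 + 256*(-137)) = -31238*(11381/23670 - 35072) = -31238*(-830142859/23670) = 12966001314721/11835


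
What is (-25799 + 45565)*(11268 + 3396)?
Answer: 289848624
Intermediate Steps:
(-25799 + 45565)*(11268 + 3396) = 19766*14664 = 289848624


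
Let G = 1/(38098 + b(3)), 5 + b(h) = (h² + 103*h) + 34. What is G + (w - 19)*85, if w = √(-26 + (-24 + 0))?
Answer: -62088674/38445 + 425*I*√2 ≈ -1615.0 + 601.04*I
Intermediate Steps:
w = 5*I*√2 (w = √(-26 - 24) = √(-50) = 5*I*√2 ≈ 7.0711*I)
b(h) = 29 + h² + 103*h (b(h) = -5 + ((h² + 103*h) + 34) = -5 + (34 + h² + 103*h) = 29 + h² + 103*h)
G = 1/38445 (G = 1/(38098 + (29 + 3² + 103*3)) = 1/(38098 + (29 + 9 + 309)) = 1/(38098 + 347) = 1/38445 ≈ 2.6011e-5)
G + (w - 19)*85 = 1/38445 + (5*I*√2 - 19)*85 = 1/38445 + (-19 + 5*I*√2)*85 = 1/38445 + (-1615 + 425*I*√2) = -62088674/38445 + 425*I*√2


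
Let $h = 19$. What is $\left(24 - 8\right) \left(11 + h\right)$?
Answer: $480$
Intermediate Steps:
$\left(24 - 8\right) \left(11 + h\right) = \left(24 - 8\right) \left(11 + 19\right) = \left(24 - 8\right) 30 = 16 \cdot 30 = 480$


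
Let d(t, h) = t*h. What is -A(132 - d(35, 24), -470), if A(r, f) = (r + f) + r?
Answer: 1886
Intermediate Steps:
d(t, h) = h*t
A(r, f) = f + 2*r (A(r, f) = (f + r) + r = f + 2*r)
-A(132 - d(35, 24), -470) = -(-470 + 2*(132 - 24*35)) = -(-470 + 2*(132 - 1*840)) = -(-470 + 2*(132 - 840)) = -(-470 + 2*(-708)) = -(-470 - 1416) = -1*(-1886) = 1886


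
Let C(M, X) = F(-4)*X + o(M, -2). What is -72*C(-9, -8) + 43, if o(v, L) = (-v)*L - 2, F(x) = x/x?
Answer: 2059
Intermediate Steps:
F(x) = 1
o(v, L) = -2 - L*v (o(v, L) = -L*v - 2 = -2 - L*v)
C(M, X) = -2 + X + 2*M (C(M, X) = 1*X + (-2 - 1*(-2)*M) = X + (-2 + 2*M) = -2 + X + 2*M)
-72*C(-9, -8) + 43 = -72*(-2 - 8 + 2*(-9)) + 43 = -72*(-2 - 8 - 18) + 43 = -72*(-28) + 43 = 2016 + 43 = 2059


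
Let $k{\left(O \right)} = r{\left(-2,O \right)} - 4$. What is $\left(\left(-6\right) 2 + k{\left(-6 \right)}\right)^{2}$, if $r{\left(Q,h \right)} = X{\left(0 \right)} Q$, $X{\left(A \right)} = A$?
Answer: $256$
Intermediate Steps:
$r{\left(Q,h \right)} = 0$ ($r{\left(Q,h \right)} = 0 Q = 0$)
$k{\left(O \right)} = -4$ ($k{\left(O \right)} = 0 - 4 = -4$)
$\left(\left(-6\right) 2 + k{\left(-6 \right)}\right)^{2} = \left(\left(-6\right) 2 - 4\right)^{2} = \left(-12 - 4\right)^{2} = \left(-16\right)^{2} = 256$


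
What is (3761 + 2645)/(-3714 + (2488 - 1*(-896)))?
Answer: -3203/165 ≈ -19.412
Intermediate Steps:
(3761 + 2645)/(-3714 + (2488 - 1*(-896))) = 6406/(-3714 + (2488 + 896)) = 6406/(-3714 + 3384) = 6406/(-330) = 6406*(-1/330) = -3203/165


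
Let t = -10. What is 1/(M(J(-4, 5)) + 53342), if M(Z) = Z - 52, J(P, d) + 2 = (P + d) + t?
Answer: 1/53279 ≈ 1.8769e-5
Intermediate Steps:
J(P, d) = -12 + P + d (J(P, d) = -2 + ((P + d) - 10) = -2 + (-10 + P + d) = -12 + P + d)
M(Z) = -52 + Z
1/(M(J(-4, 5)) + 53342) = 1/((-52 + (-12 - 4 + 5)) + 53342) = 1/((-52 - 11) + 53342) = 1/(-63 + 53342) = 1/53279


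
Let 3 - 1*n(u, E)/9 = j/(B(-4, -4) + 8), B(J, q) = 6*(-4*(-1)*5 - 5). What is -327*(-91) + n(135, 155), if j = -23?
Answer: 2919039/98 ≈ 29786.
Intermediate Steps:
B(J, q) = 90 (B(J, q) = 6*(4*5 - 5) = 6*(20 - 5) = 6*15 = 90)
n(u, E) = 2853/98 (n(u, E) = 27 - (-207)/(90 + 8) = 27 - (-207)/98 = 27 - 9*(-23/98) = 27 + 207/98 = 2853/98)
-327*(-91) + n(135, 155) = -327*(-91) + 2853/98 = 29757 + 2853/98 = 2919039/98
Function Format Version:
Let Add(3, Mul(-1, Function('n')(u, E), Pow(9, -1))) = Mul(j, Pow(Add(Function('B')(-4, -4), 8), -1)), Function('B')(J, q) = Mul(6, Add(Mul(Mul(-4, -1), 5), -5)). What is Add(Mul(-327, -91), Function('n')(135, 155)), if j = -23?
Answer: Rational(2919039, 98) ≈ 29786.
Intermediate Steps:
Function('B')(J, q) = 90 (Function('B')(J, q) = Mul(6, Add(Mul(4, 5), -5)) = Mul(6, Add(20, -5)) = Mul(6, 15) = 90)
Function('n')(u, E) = Rational(2853, 98) (Function('n')(u, E) = Add(27, Mul(-9, Mul(-23, Pow(Add(90, 8), -1)))) = Add(27, Mul(-9, Mul(-23, Pow(98, -1)))) = Add(27, Mul(-9, Mul(-23, Rational(1, 98)))) = Add(27, Mul(-9, Rational(-23, 98))) = Add(27, Rational(207, 98)) = Rational(2853, 98))
Add(Mul(-327, -91), Function('n')(135, 155)) = Add(Mul(-327, -91), Rational(2853, 98)) = Add(29757, Rational(2853, 98)) = Rational(2919039, 98)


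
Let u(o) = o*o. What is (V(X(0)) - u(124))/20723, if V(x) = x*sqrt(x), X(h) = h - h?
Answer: -15376/20723 ≈ -0.74198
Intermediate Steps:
X(h) = 0
u(o) = o**2
V(x) = x**(3/2)
(V(X(0)) - u(124))/20723 = (0**(3/2) - 1*124**2)/20723 = (0 - 1*15376)*(1/20723) = (0 - 15376)*(1/20723) = -15376*1/20723 = -15376/20723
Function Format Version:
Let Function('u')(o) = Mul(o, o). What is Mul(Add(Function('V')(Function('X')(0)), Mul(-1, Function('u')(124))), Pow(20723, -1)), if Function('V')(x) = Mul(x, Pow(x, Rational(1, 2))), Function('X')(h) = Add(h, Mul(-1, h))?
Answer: Rational(-15376, 20723) ≈ -0.74198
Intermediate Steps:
Function('X')(h) = 0
Function('u')(o) = Pow(o, 2)
Function('V')(x) = Pow(x, Rational(3, 2))
Mul(Add(Function('V')(Function('X')(0)), Mul(-1, Function('u')(124))), Pow(20723, -1)) = Mul(Add(Pow(0, Rational(3, 2)), Mul(-1, Pow(124, 2))), Pow(20723, -1)) = Mul(Add(0, Mul(-1, 15376)), Rational(1, 20723)) = Mul(Add(0, -15376), Rational(1, 20723)) = Mul(-15376, Rational(1, 20723)) = Rational(-15376, 20723)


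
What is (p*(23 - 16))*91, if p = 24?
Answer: 15288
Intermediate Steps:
(p*(23 - 16))*91 = (24*(23 - 16))*91 = (24*7)*91 = 168*91 = 15288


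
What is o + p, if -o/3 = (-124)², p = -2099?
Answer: -48227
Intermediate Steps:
o = -46128 (o = -3*(-124)² = -3*15376 = -46128)
o + p = -46128 - 2099 = -48227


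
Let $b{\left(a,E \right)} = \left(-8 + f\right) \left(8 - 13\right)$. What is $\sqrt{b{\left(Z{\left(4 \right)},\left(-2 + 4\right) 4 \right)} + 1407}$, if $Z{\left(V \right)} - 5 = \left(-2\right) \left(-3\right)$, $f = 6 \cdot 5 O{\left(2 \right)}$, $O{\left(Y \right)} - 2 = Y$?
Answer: $11 \sqrt{7} \approx 29.103$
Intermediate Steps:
$O{\left(Y \right)} = 2 + Y$
$f = 120$ ($f = 6 \cdot 5 \left(2 + 2\right) = 30 \cdot 4 = 120$)
$Z{\left(V \right)} = 11$ ($Z{\left(V \right)} = 5 - -6 = 5 + 6 = 11$)
$b{\left(a,E \right)} = -560$ ($b{\left(a,E \right)} = \left(-8 + 120\right) \left(8 - 13\right) = 112 \left(-5\right) = -560$)
$\sqrt{b{\left(Z{\left(4 \right)},\left(-2 + 4\right) 4 \right)} + 1407} = \sqrt{-560 + 1407} = \sqrt{847} = 11 \sqrt{7}$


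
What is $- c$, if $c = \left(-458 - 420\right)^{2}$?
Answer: $-770884$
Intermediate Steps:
$c = 770884$ ($c = \left(-878\right)^{2} = 770884$)
$- c = \left(-1\right) 770884 = -770884$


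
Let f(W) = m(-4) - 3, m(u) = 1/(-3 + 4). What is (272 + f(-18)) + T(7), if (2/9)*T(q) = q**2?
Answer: 981/2 ≈ 490.50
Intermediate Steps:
m(u) = 1 (m(u) = 1/1 = 1)
T(q) = 9*q**2/2
f(W) = -2 (f(W) = 1 - 3 = -2)
(272 + f(-18)) + T(7) = (272 - 2) + (9/2)*7**2 = 270 + (9/2)*49 = 270 + 441/2 = 981/2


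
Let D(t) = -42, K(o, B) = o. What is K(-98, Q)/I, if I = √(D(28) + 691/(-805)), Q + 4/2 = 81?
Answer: 98*I*√27773305/34501 ≈ 14.97*I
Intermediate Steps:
Q = 79 (Q = -2 + 81 = 79)
I = I*√27773305/805 (I = √(-42 + 691/(-805)) = √(-42 + 691*(-1/805)) = √(-42 - 691/805) = √(-34501/805) = I*√27773305/805 ≈ 6.5466*I)
K(-98, Q)/I = -98*(-I*√27773305/34501) = -(-98)*I*√27773305/34501 = 98*I*√27773305/34501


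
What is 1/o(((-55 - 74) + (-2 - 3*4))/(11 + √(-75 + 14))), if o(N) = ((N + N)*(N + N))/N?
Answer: -1/52 - I*√61/572 ≈ -0.019231 - 0.013654*I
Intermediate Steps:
o(N) = 4*N (o(N) = ((2*N)*(2*N))/N = (4*N²)/N = 4*N)
1/o(((-55 - 74) + (-2 - 3*4))/(11 + √(-75 + 14))) = 1/(4*(((-55 - 74) + (-2 - 3*4))/(11 + √(-75 + 14)))) = 1/(4*((-129 + (-2 - 12))/(11 + √(-61)))) = 1/(4*((-129 - 14)/(11 + I*√61))) = 1/(4*(-143/(11 + I*√61))) = 1/(-572/(11 + I*√61)) = -1/52 - I*√61/572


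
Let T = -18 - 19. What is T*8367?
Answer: -309579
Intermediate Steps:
T = -37
T*8367 = -37*8367 = -309579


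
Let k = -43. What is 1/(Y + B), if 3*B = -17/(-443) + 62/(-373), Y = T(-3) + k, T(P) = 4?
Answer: -495717/19354088 ≈ -0.025613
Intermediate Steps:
Y = -39 (Y = 4 - 43 = -39)
B = -21125/495717 (B = (-17/(-443) + 62/(-373))/3 = (-17*(-1/443) + 62*(-1/373))/3 = (17/443 - 62/373)/3 = (⅓)*(-21125/165239) = -21125/495717 ≈ -0.042615)
1/(Y + B) = 1/(-39 - 21125/495717) = 1/(-19354088/495717) = -495717/19354088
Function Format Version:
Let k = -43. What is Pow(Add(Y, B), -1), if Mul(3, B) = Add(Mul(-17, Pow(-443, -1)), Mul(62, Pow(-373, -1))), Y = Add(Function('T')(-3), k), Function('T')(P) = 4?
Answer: Rational(-495717, 19354088) ≈ -0.025613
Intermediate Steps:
Y = -39 (Y = Add(4, -43) = -39)
B = Rational(-21125, 495717) (B = Mul(Rational(1, 3), Add(Mul(-17, Pow(-443, -1)), Mul(62, Pow(-373, -1)))) = Mul(Rational(1, 3), Add(Mul(-17, Rational(-1, 443)), Mul(62, Rational(-1, 373)))) = Mul(Rational(1, 3), Add(Rational(17, 443), Rational(-62, 373))) = Mul(Rational(1, 3), Rational(-21125, 165239)) = Rational(-21125, 495717) ≈ -0.042615)
Pow(Add(Y, B), -1) = Pow(Add(-39, Rational(-21125, 495717)), -1) = Pow(Rational(-19354088, 495717), -1) = Rational(-495717, 19354088)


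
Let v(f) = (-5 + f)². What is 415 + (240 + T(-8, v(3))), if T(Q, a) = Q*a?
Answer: 623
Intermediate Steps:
415 + (240 + T(-8, v(3))) = 415 + (240 - 8*(-5 + 3)²) = 415 + (240 - 8*(-2)²) = 415 + (240 - 8*4) = 415 + (240 - 32) = 415 + 208 = 623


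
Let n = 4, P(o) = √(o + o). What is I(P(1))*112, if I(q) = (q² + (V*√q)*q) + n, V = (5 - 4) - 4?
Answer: 672 - 336*2^(¾) ≈ 106.92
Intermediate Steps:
P(o) = √2*√o (P(o) = √(2*o) = √2*√o)
V = -3 (V = 1 - 4 = -3)
I(q) = 4 + q² - 3*q^(3/2) (I(q) = (q² + (-3*√q)*q) + 4 = (q² - 3*q^(3/2)) + 4 = 4 + q² - 3*q^(3/2))
I(P(1))*112 = (4 + (√2*√1)² - 3*2^(¾))*112 = (4 + (√2*1)² - 3*2^(¾))*112 = (4 + (√2)² - 3*2^(¾))*112 = (4 + 2 - 3*2^(¾))*112 = (6 - 3*2^(¾))*112 = 672 - 336*2^(¾)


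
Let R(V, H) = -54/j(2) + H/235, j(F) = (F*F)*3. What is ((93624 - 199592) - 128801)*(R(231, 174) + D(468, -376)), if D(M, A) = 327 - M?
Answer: 15972978453/470 ≈ 3.3985e+7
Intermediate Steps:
j(F) = 3*F**2 (j(F) = F**2*3 = 3*F**2)
R(V, H) = -9/2 + H/235 (R(V, H) = -54/(3*2**2) + H/235 = -54/(3*4) + H*(1/235) = -54/12 + H/235 = -54*1/12 + H/235 = -9/2 + H/235)
((93624 - 199592) - 128801)*(R(231, 174) + D(468, -376)) = ((93624 - 199592) - 128801)*((-9/2 + (1/235)*174) + (327 - 1*468)) = (-105968 - 128801)*((-9/2 + 174/235) + (327 - 468)) = -234769*(-1767/470 - 141) = -234769*(-68037/470) = 15972978453/470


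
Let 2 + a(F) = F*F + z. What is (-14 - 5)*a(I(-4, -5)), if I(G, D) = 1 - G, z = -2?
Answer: -399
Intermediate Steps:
a(F) = -4 + F² (a(F) = -2 + (F*F - 2) = -2 + (F² - 2) = -2 + (-2 + F²) = -4 + F²)
(-14 - 5)*a(I(-4, -5)) = (-14 - 5)*(-4 + (1 - 1*(-4))²) = -19*(-4 + (1 + 4)²) = -19*(-4 + 5²) = -19*(-4 + 25) = -19*21 = -399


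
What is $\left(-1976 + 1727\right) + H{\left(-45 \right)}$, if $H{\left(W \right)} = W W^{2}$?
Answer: $-91374$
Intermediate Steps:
$H{\left(W \right)} = W^{3}$
$\left(-1976 + 1727\right) + H{\left(-45 \right)} = \left(-1976 + 1727\right) + \left(-45\right)^{3} = -249 - 91125 = -91374$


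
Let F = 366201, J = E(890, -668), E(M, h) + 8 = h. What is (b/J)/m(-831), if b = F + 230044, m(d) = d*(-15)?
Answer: -9173/129636 ≈ -0.070760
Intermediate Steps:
E(M, h) = -8 + h
J = -676 (J = -8 - 668 = -676)
m(d) = -15*d
b = 596245 (b = 366201 + 230044 = 596245)
(b/J)/m(-831) = (596245/(-676))/((-15*(-831))) = (596245*(-1/676))/12465 = -45865/52*1/12465 = -9173/129636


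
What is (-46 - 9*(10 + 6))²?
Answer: 36100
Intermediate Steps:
(-46 - 9*(10 + 6))² = (-46 - 9*16)² = (-46 - 144)² = (-190)² = 36100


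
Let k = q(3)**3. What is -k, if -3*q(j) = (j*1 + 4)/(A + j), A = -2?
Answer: 343/27 ≈ 12.704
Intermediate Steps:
q(j) = -(4 + j)/(3*(-2 + j)) (q(j) = -(j*1 + 4)/(3*(-2 + j)) = -(j + 4)/(3*(-2 + j)) = -(4 + j)/(3*(-2 + j)))
k = -343/27 (k = ((-4 - 1*3)/(3*(-2 + 3)))**3 = ((1/3)*(-4 - 3)/1)**3 = ((1/3)*1*(-7))**3 = (-7/3)**3 = -343/27 ≈ -12.704)
-k = -1*(-343/27) = 343/27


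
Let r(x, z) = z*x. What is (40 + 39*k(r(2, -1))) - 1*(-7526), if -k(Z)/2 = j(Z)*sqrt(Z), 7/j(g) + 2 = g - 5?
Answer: 7566 + 182*I*sqrt(2)/3 ≈ 7566.0 + 85.796*I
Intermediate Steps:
j(g) = 7/(-7 + g) (j(g) = 7/(-2 + (g - 5)) = 7/(-2 + (-5 + g)) = 7/(-7 + g))
r(x, z) = x*z
k(Z) = -14*sqrt(Z)/(-7 + Z) (k(Z) = -2*7/(-7 + Z)*sqrt(Z) = -14*sqrt(Z)/(-7 + Z))
(40 + 39*k(r(2, -1))) - 1*(-7526) = (40 + 39*(-14*sqrt(2*(-1))/(-7 + 2*(-1)))) - 1*(-7526) = (40 + 39*(-14*sqrt(-2)/(-7 - 2))) + 7526 = (40 + 39*(-14*I*sqrt(2)/(-9))) + 7526 = (40 + 39*(-14*I*sqrt(2)*(-1/9))) + 7526 = (40 + 39*(14*I*sqrt(2)/9)) + 7526 = (40 + 182*I*sqrt(2)/3) + 7526 = 7566 + 182*I*sqrt(2)/3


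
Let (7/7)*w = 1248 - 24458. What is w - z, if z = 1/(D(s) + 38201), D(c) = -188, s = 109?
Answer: -882281731/38013 ≈ -23210.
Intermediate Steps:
w = -23210 (w = 1248 - 24458 = -23210)
z = 1/38013 (z = 1/(-188 + 38201) = 1/38013 ≈ 2.6307e-5)
w - z = -23210 - 1*1/38013 = -23210 - 1/38013 = -882281731/38013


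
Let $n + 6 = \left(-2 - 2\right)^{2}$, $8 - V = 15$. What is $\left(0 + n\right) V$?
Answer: $-70$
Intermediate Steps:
$V = -7$ ($V = 8 - 15 = -7$)
$n = 10$ ($n = -6 + \left(-2 - 2\right)^{2} = -6 + \left(-4\right)^{2} = -6 + 16 = 10$)
$\left(0 + n\right) V = \left(0 + 10\right) \left(-7\right) = 10 \left(-7\right) = -70$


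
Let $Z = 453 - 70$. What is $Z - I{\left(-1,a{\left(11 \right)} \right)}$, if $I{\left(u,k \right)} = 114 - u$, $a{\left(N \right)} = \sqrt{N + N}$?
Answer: $268$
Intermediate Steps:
$Z = 383$ ($Z = 453 - 70 = 383$)
$a{\left(N \right)} = \sqrt{2} \sqrt{N}$ ($a{\left(N \right)} = \sqrt{2 N} = \sqrt{2} \sqrt{N}$)
$Z - I{\left(-1,a{\left(11 \right)} \right)} = 383 - \left(114 - -1\right) = 383 - \left(114 + 1\right) = 383 - 115 = 268$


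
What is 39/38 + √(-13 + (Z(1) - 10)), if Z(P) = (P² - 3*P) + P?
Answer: 39/38 + 2*I*√6 ≈ 1.0263 + 4.899*I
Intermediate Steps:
Z(P) = P² - 2*P
39/38 + √(-13 + (Z(1) - 10)) = 39/38 + √(-13 + (1*(-2 + 1) - 10)) = (1/38)*39 + √(-13 + (1*(-1) - 10)) = 39/38 + √(-13 + (-1 - 10)) = 39/38 + √(-13 - 11) = 39/38 + √(-24) = 39/38 + 2*I*√6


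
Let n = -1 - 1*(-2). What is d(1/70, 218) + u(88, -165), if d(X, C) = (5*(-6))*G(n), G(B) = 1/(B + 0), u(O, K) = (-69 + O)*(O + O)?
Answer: 3314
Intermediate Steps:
u(O, K) = 2*O*(-69 + O) (u(O, K) = (-69 + O)*(2*O) = 2*O*(-69 + O))
n = 1 (n = -1 + 2 = 1)
G(B) = 1/B
d(X, C) = -30 (d(X, C) = (5*(-6))/1 = -30*1 = -30)
d(1/70, 218) + u(88, -165) = -30 + 2*88*(-69 + 88) = -30 + 2*88*19 = -30 + 3344 = 3314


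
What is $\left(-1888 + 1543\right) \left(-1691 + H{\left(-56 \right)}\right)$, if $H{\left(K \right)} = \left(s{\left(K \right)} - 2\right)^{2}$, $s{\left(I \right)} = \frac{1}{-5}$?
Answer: $\frac{2908626}{5} \approx 5.8173 \cdot 10^{5}$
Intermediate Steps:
$s{\left(I \right)} = - \frac{1}{5}$
$H{\left(K \right)} = \frac{121}{25}$ ($H{\left(K \right)} = \left(- \frac{1}{5} - 2\right)^{2} = \left(- \frac{11}{5}\right)^{2} = \frac{121}{25}$)
$\left(-1888 + 1543\right) \left(-1691 + H{\left(-56 \right)}\right) = \left(-1888 + 1543\right) \left(-1691 + \frac{121}{25}\right) = \left(-345\right) \left(- \frac{42154}{25}\right) = \frac{2908626}{5}$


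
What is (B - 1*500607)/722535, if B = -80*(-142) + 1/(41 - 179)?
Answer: -67516087/99709830 ≈ -0.67713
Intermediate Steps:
B = 1567679/138 (B = 11360 + 1/(-138) = 11360 - 1/138 = 1567679/138 ≈ 11360.)
(B - 1*500607)/722535 = (1567679/138 - 1*500607)/722535 = (1567679/138 - 500607)*(1/722535) = -67516087/138*1/722535 = -67516087/99709830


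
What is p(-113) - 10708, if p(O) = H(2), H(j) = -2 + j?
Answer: -10708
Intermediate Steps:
p(O) = 0 (p(O) = -2 + 2 = 0)
p(-113) - 10708 = 0 - 10708 = -10708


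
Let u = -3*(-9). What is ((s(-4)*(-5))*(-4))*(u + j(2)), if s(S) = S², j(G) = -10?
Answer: 5440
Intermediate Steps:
u = 27
((s(-4)*(-5))*(-4))*(u + j(2)) = (((-4)²*(-5))*(-4))*(27 - 10) = ((16*(-5))*(-4))*17 = -80*(-4)*17 = 320*17 = 5440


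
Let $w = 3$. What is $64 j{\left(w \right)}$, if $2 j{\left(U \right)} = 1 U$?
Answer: $96$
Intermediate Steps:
$j{\left(U \right)} = \frac{U}{2}$ ($j{\left(U \right)} = \frac{1 U}{2} = \frac{U}{2}$)
$64 j{\left(w \right)} = 64 \cdot \frac{1}{2} \cdot 3 = 64 \cdot \frac{3}{2} = 96$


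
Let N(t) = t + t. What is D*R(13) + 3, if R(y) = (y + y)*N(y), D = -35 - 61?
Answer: -64893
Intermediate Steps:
N(t) = 2*t
D = -96
R(y) = 4*y² (R(y) = (y + y)*(2*y) = (2*y)*(2*y) = 4*y²)
D*R(13) + 3 = -384*13² + 3 = -384*169 + 3 = -96*676 + 3 = -64896 + 3 = -64893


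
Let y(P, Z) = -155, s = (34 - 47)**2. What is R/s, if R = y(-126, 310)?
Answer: -155/169 ≈ -0.91716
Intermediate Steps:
s = 169 (s = (-13)**2 = 169)
R = -155
R/s = -155/169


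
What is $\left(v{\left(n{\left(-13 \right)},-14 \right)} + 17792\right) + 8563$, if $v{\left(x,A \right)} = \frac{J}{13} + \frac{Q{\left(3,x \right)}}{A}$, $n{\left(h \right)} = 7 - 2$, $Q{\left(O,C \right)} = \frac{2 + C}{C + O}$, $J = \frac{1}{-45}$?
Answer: $\frac{246682199}{9360} \approx 26355.0$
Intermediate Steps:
$J = - \frac{1}{45} \approx -0.022222$
$Q{\left(O,C \right)} = \frac{2 + C}{C + O}$
$n{\left(h \right)} = 5$ ($n{\left(h \right)} = 7 - 2 = 5$)
$v{\left(x,A \right)} = - \frac{1}{585} + \frac{2 + x}{A \left(3 + x\right)}$ ($v{\left(x,A \right)} = - \frac{1}{45 \cdot 13} + \frac{\frac{1}{x + 3} \left(2 + x\right)}{A} = \left(- \frac{1}{45}\right) \frac{1}{13} + \frac{\frac{1}{3 + x} \left(2 + x\right)}{A} = - \frac{1}{585} + \frac{2 + x}{A \left(3 + x\right)}$)
$\left(v{\left(n{\left(-13 \right)},-14 \right)} + 17792\right) + 8563 = \left(\frac{2 + 5 - - \frac{14 \left(3 + 5\right)}{585}}{\left(-14\right) \left(3 + 5\right)} + 17792\right) + 8563 = \left(- \frac{2 + 5 - \left(- \frac{14}{585}\right) 8}{14 \cdot 8} + 17792\right) + 8563 = \left(\left(- \frac{1}{14}\right) \frac{1}{8} \left(2 + 5 + \frac{112}{585}\right) + 17792\right) + 8563 = \left(\left(- \frac{1}{14}\right) \frac{1}{8} \cdot \frac{4207}{585} + 17792\right) + 8563 = \left(- \frac{601}{9360} + 17792\right) + 8563 = \frac{166532519}{9360} + 8563 = \frac{246682199}{9360}$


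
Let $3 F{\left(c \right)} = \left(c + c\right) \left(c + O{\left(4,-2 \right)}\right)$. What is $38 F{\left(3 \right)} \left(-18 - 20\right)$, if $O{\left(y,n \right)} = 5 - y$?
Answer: $-11552$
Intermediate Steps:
$F{\left(c \right)} = \frac{2 c \left(1 + c\right)}{3}$ ($F{\left(c \right)} = \frac{\left(c + c\right) \left(c + \left(5 - 4\right)\right)}{3} = \frac{2 c \left(c + \left(5 - 4\right)\right)}{3} = \frac{2 c \left(c + 1\right)}{3} = \frac{2 c \left(1 + c\right)}{3}$)
$38 F{\left(3 \right)} \left(-18 - 20\right) = 38 \cdot \frac{2}{3} \cdot 3 \left(1 + 3\right) \left(-18 - 20\right) = 38 \cdot \frac{2}{3} \cdot 3 \cdot 4 \left(-38\right) = 38 \cdot 8 \left(-38\right) = 304 \left(-38\right) = -11552$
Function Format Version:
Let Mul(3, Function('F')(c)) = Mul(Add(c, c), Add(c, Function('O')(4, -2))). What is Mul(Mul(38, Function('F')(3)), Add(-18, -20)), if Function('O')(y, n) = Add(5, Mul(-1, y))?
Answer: -11552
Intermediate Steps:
Function('F')(c) = Mul(Rational(2, 3), c, Add(1, c)) (Function('F')(c) = Mul(Rational(1, 3), Mul(Add(c, c), Add(c, Add(5, Mul(-1, 4))))) = Mul(Rational(1, 3), Mul(Mul(2, c), Add(c, Add(5, -4)))) = Mul(Rational(1, 3), Mul(Mul(2, c), Add(c, 1))) = Mul(Rational(1, 3), Mul(Mul(2, c), Add(1, c))) = Mul(Rational(1, 3), Mul(2, c, Add(1, c))) = Mul(Rational(2, 3), c, Add(1, c)))
Mul(Mul(38, Function('F')(3)), Add(-18, -20)) = Mul(Mul(38, Mul(Rational(2, 3), 3, Add(1, 3))), Add(-18, -20)) = Mul(Mul(38, Mul(Rational(2, 3), 3, 4)), -38) = Mul(Mul(38, 8), -38) = Mul(304, -38) = -11552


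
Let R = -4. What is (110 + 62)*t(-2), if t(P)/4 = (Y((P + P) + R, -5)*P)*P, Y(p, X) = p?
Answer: -22016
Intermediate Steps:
t(P) = 4*P²*(-4 + 2*P) (t(P) = 4*((((P + P) - 4)*P)*P) = 4*(((2*P - 4)*P)*P) = 4*(((-4 + 2*P)*P)*P) = 4*((P*(-4 + 2*P))*P) = 4*(P²*(-4 + 2*P)) = 4*P²*(-4 + 2*P))
(110 + 62)*t(-2) = (110 + 62)*(8*(-2)²*(-2 - 2)) = 172*(8*4*(-4)) = 172*(-128) = -22016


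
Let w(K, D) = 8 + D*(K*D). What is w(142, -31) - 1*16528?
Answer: 119942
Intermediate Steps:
w(K, D) = 8 + K*D**2 (w(K, D) = 8 + D*(D*K) = 8 + K*D**2)
w(142, -31) - 1*16528 = (8 + 142*(-31)**2) - 1*16528 = (8 + 142*961) - 16528 = (8 + 136462) - 16528 = 136470 - 16528 = 119942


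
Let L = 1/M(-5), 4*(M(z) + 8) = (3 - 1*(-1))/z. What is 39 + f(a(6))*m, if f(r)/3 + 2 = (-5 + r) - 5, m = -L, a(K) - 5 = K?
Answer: 1584/41 ≈ 38.634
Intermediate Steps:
a(K) = 5 + K
M(z) = -8 + 1/z (M(z) = -8 + ((3 - 1*(-1))/z)/4 = -8 + ((3 + 1)/z)/4 = -8 + (4/z)/4 = -8 + 1/z)
L = -5/41 (L = 1/(-8 + 1/(-5)) = 1/(-8 - 1/5) = 1/(-41/5) = -5/41 ≈ -0.12195)
m = 5/41 (m = -1*(-5/41) = 5/41 ≈ 0.12195)
f(r) = -36 + 3*r (f(r) = -6 + 3*((-5 + r) - 5) = -6 + 3*(-10 + r) = -6 + (-30 + 3*r) = -36 + 3*r)
39 + f(a(6))*m = 39 + (-36 + 3*(5 + 6))*(5/41) = 39 + (-36 + 3*11)*(5/41) = 39 + (-36 + 33)*(5/41) = 39 - 3*5/41 = 39 - 15/41 = 1584/41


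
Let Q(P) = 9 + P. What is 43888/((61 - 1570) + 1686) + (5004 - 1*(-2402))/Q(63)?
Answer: 745133/2124 ≈ 350.82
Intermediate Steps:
43888/((61 - 1570) + 1686) + (5004 - 1*(-2402))/Q(63) = 43888/((61 - 1570) + 1686) + (5004 - 1*(-2402))/(9 + 63) = 43888/(-1509 + 1686) + (5004 + 2402)/72 = 43888/177 + 7406*(1/72) = 43888*(1/177) + 3703/36 = 43888/177 + 3703/36 = 745133/2124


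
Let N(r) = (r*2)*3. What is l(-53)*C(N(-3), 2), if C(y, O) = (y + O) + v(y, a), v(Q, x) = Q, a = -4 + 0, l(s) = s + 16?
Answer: 1258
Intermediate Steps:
l(s) = 16 + s
a = -4
N(r) = 6*r (N(r) = (2*r)*3 = 6*r)
C(y, O) = O + 2*y (C(y, O) = (y + O) + y = (O + y) + y = O + 2*y)
l(-53)*C(N(-3), 2) = (16 - 53)*(2 + 2*(6*(-3))) = -37*(2 + 2*(-18)) = -37*(2 - 36) = -37*(-34) = 1258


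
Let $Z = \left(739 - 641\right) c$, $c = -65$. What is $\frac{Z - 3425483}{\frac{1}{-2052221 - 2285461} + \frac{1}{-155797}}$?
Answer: $\frac{2319238853362472562}{4493479} \approx 5.1613 \cdot 10^{11}$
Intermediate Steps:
$Z = -6370$ ($Z = \left(739 - 641\right) \left(-65\right) = 98 \left(-65\right) = -6370$)
$\frac{Z - 3425483}{\frac{1}{-2052221 - 2285461} + \frac{1}{-155797}} = \frac{-6370 - 3425483}{\frac{1}{-2052221 - 2285461} + \frac{1}{-155797}} = - \frac{3431853}{\frac{1}{-4337682} - \frac{1}{155797}} = - \frac{3431853}{- \frac{1}{4337682} - \frac{1}{155797}} = - \frac{3431853}{- \frac{4493479}{675797842554}} = \left(-3431853\right) \left(- \frac{675797842554}{4493479}\right) = \frac{2319238853362472562}{4493479}$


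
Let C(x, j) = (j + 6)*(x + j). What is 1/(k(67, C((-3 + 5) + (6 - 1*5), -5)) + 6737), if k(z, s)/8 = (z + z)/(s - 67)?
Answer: 69/463781 ≈ 0.00014878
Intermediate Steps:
C(x, j) = (6 + j)*(j + x)
k(z, s) = 16*z/(-67 + s) (k(z, s) = 8*((z + z)/(s - 67)) = 8*((2*z)/(-67 + s)) = 8*(2*z/(-67 + s)) = 16*z/(-67 + s))
1/(k(67, C((-3 + 5) + (6 - 1*5), -5)) + 6737) = 1/(16*67/(-67 + ((-5)**2 + 6*(-5) + 6*((-3 + 5) + (6 - 1*5)) - 5*((-3 + 5) + (6 - 1*5)))) + 6737) = 1/(16*67/(-67 + (25 - 30 + 6*(2 + (6 - 5)) - 5*(2 + (6 - 5)))) + 6737) = 1/(16*67/(-67 + (25 - 30 + 6*(2 + 1) - 5*(2 + 1))) + 6737) = 1/(16*67/(-67 + (25 - 30 + 6*3 - 5*3)) + 6737) = 1/(16*67/(-67 + (25 - 30 + 18 - 15)) + 6737) = 1/(16*67/(-67 - 2) + 6737) = 1/(16*67/(-69) + 6737) = 1/(16*67*(-1/69) + 6737) = 1/(-1072/69 + 6737) = 1/(463781/69) = 69/463781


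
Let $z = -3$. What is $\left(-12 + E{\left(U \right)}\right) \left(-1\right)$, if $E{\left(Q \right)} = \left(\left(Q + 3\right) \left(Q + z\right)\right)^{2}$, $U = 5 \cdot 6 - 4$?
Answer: $-444877$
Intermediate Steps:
$U = 26$ ($U = 30 - 4 = 26$)
$E{\left(Q \right)} = \left(-3 + Q\right)^{2} \left(3 + Q\right)^{2}$ ($E{\left(Q \right)} = \left(\left(Q + 3\right) \left(Q - 3\right)\right)^{2} = \left(\left(3 + Q\right) \left(-3 + Q\right)\right)^{2} = \left(\left(-3 + Q\right) \left(3 + Q\right)\right)^{2} = \left(-3 + Q\right)^{2} \left(3 + Q\right)^{2}$)
$\left(-12 + E{\left(U \right)}\right) \left(-1\right) = \left(-12 + \left(-3 + 26\right)^{2} \left(3 + 26\right)^{2}\right) \left(-1\right) = \left(-12 + 23^{2} \cdot 29^{2}\right) \left(-1\right) = \left(-12 + 529 \cdot 841\right) \left(-1\right) = \left(-12 + 444889\right) \left(-1\right) = 444877 \left(-1\right) = -444877$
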